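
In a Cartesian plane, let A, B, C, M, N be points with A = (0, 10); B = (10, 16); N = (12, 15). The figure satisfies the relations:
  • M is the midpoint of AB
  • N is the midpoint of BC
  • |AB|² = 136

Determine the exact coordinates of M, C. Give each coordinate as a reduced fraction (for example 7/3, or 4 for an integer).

M = (5, 13)
C = (14, 14)

1. M_x = 5  [2·M = A+B = (0, 10)+(10, 16)]
2. M_y = 13  [2·M = A+B = (0, 10)+(10, 16)]
   so M = (5, 13)
3. C_x = 14  [C = 2·N−B = 2·(12, 15)−(10, 16)]
4. C_y = 14  [C = 2·N−B = 2·(12, 15)−(10, 16)]
   so C = (14, 14)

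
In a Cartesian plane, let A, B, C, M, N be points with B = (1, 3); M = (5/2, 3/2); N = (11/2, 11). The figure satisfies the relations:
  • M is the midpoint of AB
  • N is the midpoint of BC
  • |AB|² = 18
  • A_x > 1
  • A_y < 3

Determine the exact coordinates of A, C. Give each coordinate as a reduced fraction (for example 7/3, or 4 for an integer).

A = (4, 0)
C = (10, 19)

1. A_x = 4  [A = 2·M−B = 2·(5/2, 3/2)−(1, 3)]
2. A_y = 0  [A = 2·M−B = 2·(5/2, 3/2)−(1, 3)]
   so A = (4, 0)
3. C_x = 10  [C = 2·N−B = 2·(11/2, 11)−(1, 3)]
4. C_y = 19  [C = 2·N−B = 2·(11/2, 11)−(1, 3)]
   so C = (10, 19)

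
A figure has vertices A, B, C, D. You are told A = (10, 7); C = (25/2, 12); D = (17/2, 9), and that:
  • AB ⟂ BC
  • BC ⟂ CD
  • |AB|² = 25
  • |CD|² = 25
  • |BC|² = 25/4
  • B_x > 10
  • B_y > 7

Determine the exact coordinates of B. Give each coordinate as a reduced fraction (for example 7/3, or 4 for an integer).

1. B_x = 14  [[BC ⟂ CD ⇒ 4x+3y-86=0] ∩ [|B−(10, 7)|²=25]]
2. B_y = 10  [[BC ⟂ CD ⇒ 4x+3y-86=0] ∩ [|B−(10, 7)|²=25]]
   so B = (14, 10)

B = (14, 10)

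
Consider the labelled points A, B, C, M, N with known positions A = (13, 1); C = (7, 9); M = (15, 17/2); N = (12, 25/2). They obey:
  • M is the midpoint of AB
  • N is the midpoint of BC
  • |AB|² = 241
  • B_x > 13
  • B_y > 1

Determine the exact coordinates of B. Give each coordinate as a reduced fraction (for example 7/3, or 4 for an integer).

B = (17, 16)

1. B_x = 17  [B = 2·M−A = 2·(15, 17/2)−(13, 1)]
2. B_y = 16  [B = 2·M−A = 2·(15, 17/2)−(13, 1)]
   so B = (17, 16)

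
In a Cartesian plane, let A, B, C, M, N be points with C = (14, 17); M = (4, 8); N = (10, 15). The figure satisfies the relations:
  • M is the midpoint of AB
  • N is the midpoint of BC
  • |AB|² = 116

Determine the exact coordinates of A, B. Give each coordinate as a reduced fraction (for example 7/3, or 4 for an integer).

1. B_x = 6  [B = 2·N−C = 2·(10, 15)−(14, 17)]
2. B_y = 13  [B = 2·N−C = 2·(10, 15)−(14, 17)]
   so B = (6, 13)
3. A_x = 2  [A = 2·M−B = 2·(4, 8)−(6, 13)]
4. A_y = 3  [A = 2·M−B = 2·(4, 8)−(6, 13)]
   so A = (2, 3)

A = (2, 3)
B = (6, 13)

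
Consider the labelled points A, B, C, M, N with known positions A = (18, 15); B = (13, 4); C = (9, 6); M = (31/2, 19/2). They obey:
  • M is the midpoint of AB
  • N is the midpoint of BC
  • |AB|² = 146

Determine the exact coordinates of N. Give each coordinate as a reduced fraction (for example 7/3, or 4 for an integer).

N = (11, 5)

1. N_x = 11  [2·N = B+C = (13, 4)+(9, 6)]
2. N_y = 5  [2·N = B+C = (13, 4)+(9, 6)]
   so N = (11, 5)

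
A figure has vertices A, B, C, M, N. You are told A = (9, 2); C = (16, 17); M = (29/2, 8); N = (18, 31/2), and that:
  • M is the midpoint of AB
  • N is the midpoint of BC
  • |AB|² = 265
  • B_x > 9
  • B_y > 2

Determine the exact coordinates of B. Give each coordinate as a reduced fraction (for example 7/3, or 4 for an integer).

B = (20, 14)

1. B_x = 20  [B = 2·M−A = 2·(29/2, 8)−(9, 2)]
2. B_y = 14  [B = 2·M−A = 2·(29/2, 8)−(9, 2)]
   so B = (20, 14)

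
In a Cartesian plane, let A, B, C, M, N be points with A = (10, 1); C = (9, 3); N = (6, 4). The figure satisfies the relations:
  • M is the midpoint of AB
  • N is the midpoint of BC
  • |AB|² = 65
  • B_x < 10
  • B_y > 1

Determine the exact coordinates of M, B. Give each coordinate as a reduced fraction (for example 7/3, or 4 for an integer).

M = (13/2, 3)
B = (3, 5)

1. B_x = 3  [B = 2·N−C = 2·(6, 4)−(9, 3)]
2. B_y = 5  [B = 2·N−C = 2·(6, 4)−(9, 3)]
   so B = (3, 5)
3. M_x = 13/2  [2·M = A+B = (10, 1)+(3, 5)]
4. M_y = 3  [2·M = A+B = (10, 1)+(3, 5)]
   so M = (13/2, 3)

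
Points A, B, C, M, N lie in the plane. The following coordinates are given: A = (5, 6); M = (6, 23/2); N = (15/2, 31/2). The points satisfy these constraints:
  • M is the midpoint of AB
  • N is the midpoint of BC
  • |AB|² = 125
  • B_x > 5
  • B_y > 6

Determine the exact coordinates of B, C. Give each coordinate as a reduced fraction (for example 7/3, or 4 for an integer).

B = (7, 17)
C = (8, 14)

1. B_x = 7  [B = 2·M−A = 2·(6, 23/2)−(5, 6)]
2. B_y = 17  [B = 2·M−A = 2·(6, 23/2)−(5, 6)]
   so B = (7, 17)
3. C_x = 8  [C = 2·N−B = 2·(15/2, 31/2)−(7, 17)]
4. C_y = 14  [C = 2·N−B = 2·(15/2, 31/2)−(7, 17)]
   so C = (8, 14)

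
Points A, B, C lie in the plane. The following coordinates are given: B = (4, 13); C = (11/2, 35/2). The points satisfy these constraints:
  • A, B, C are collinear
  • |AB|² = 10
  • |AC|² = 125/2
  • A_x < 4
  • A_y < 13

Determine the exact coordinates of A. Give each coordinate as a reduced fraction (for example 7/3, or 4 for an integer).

A = (3, 10)

1. A_x = 3  [[A, B, C are collinear ⇒ -9/2x+3/2y-3/2=0] ∩ [|A−(4, 13)|²=10]]
2. A_y = 10  [[A, B, C are collinear ⇒ -9/2x+3/2y-3/2=0] ∩ [|A−(4, 13)|²=10]]
   so A = (3, 10)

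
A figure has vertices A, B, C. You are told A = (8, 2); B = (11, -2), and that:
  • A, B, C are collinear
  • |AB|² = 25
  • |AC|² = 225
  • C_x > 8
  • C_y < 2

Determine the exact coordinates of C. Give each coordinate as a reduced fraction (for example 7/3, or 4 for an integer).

1. C_x = 17  [[A, B, C are collinear ⇒ 4x+3y-38=0] ∩ [|C−(8, 2)|²=225]]
2. C_y = -10  [[A, B, C are collinear ⇒ 4x+3y-38=0] ∩ [|C−(8, 2)|²=225]]
   so C = (17, -10)

C = (17, -10)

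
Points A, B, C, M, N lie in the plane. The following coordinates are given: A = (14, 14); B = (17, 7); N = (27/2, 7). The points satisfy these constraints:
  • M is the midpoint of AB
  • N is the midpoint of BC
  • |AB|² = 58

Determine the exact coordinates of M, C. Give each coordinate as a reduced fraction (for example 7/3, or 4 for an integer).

M = (31/2, 21/2)
C = (10, 7)

1. M_x = 31/2  [2·M = A+B = (14, 14)+(17, 7)]
2. M_y = 21/2  [2·M = A+B = (14, 14)+(17, 7)]
   so M = (31/2, 21/2)
3. C_x = 10  [C = 2·N−B = 2·(27/2, 7)−(17, 7)]
4. C_y = 7  [C = 2·N−B = 2·(27/2, 7)−(17, 7)]
   so C = (10, 7)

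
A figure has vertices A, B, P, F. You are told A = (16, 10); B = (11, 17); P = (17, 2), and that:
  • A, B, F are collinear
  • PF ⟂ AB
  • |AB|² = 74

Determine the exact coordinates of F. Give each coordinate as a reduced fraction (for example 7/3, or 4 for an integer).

F = (1489/74, 313/74)

1. F_x = 1489/74  [[A, B, F are collinear ⇒ -7x-5y+162=0] ∩ [PF ⟂ AB ⇒ -5x+7y+71=0]]
2. F_y = 313/74  [[A, B, F are collinear ⇒ -7x-5y+162=0] ∩ [PF ⟂ AB ⇒ -5x+7y+71=0]]
   so F = (1489/74, 313/74)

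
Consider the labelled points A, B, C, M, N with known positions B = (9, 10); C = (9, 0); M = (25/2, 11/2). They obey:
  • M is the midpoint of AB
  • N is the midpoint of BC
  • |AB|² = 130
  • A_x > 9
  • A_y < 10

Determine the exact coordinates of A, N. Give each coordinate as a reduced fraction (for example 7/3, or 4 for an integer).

A = (16, 1)
N = (9, 5)

1. A_x = 16  [A = 2·M−B = 2·(25/2, 11/2)−(9, 10)]
2. A_y = 1  [A = 2·M−B = 2·(25/2, 11/2)−(9, 10)]
   so A = (16, 1)
3. N_x = 9  [2·N = B+C = (9, 10)+(9, 0)]
4. N_y = 5  [2·N = B+C = (9, 10)+(9, 0)]
   so N = (9, 5)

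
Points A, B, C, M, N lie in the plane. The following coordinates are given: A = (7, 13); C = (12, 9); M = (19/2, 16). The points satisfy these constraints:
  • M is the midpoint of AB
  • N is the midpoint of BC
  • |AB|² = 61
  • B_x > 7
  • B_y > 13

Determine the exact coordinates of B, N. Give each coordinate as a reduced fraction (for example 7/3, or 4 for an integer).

1. B_x = 12  [B = 2·M−A = 2·(19/2, 16)−(7, 13)]
2. B_y = 19  [B = 2·M−A = 2·(19/2, 16)−(7, 13)]
   so B = (12, 19)
3. N_x = 12  [2·N = B+C = (12, 19)+(12, 9)]
4. N_y = 14  [2·N = B+C = (12, 19)+(12, 9)]
   so N = (12, 14)

B = (12, 19)
N = (12, 14)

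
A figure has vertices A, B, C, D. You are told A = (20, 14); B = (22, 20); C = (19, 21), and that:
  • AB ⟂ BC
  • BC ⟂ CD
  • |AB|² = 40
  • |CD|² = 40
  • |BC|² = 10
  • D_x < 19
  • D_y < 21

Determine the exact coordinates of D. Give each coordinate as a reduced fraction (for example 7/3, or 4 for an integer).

D = (17, 15)

1. D_x = 17  [[BC ⟂ CD ⇒ -3x+1y+36=0] ∩ [|D−(19, 21)|²=40]]
2. D_y = 15  [[BC ⟂ CD ⇒ -3x+1y+36=0] ∩ [|D−(19, 21)|²=40]]
   so D = (17, 15)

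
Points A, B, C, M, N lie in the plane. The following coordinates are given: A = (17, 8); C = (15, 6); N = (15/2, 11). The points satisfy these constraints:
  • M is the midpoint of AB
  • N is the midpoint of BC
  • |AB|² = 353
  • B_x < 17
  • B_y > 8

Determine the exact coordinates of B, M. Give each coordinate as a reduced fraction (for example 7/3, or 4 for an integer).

1. B_x = 0  [B = 2·N−C = 2·(15/2, 11)−(15, 6)]
2. B_y = 16  [B = 2·N−C = 2·(15/2, 11)−(15, 6)]
   so B = (0, 16)
3. M_x = 17/2  [2·M = A+B = (17, 8)+(0, 16)]
4. M_y = 12  [2·M = A+B = (17, 8)+(0, 16)]
   so M = (17/2, 12)

B = (0, 16)
M = (17/2, 12)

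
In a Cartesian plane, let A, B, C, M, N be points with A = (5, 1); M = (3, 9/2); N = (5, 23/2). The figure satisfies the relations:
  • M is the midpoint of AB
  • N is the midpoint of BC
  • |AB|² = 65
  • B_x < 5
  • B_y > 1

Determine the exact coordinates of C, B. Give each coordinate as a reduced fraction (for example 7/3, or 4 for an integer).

1. B_x = 1  [B = 2·M−A = 2·(3, 9/2)−(5, 1)]
2. B_y = 8  [B = 2·M−A = 2·(3, 9/2)−(5, 1)]
   so B = (1, 8)
3. C_x = 9  [C = 2·N−B = 2·(5, 23/2)−(1, 8)]
4. C_y = 15  [C = 2·N−B = 2·(5, 23/2)−(1, 8)]
   so C = (9, 15)

C = (9, 15)
B = (1, 8)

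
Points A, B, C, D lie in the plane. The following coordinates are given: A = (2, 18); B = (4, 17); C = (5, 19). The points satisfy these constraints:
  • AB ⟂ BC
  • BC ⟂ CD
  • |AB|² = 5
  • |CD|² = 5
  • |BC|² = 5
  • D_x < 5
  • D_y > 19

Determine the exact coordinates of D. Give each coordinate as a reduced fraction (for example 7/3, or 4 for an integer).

D = (3, 20)

1. D_x = 3  [[BC ⟂ CD ⇒ 1x+2y-43=0] ∩ [|D−(5, 19)|²=5]]
2. D_y = 20  [[BC ⟂ CD ⇒ 1x+2y-43=0] ∩ [|D−(5, 19)|²=5]]
   so D = (3, 20)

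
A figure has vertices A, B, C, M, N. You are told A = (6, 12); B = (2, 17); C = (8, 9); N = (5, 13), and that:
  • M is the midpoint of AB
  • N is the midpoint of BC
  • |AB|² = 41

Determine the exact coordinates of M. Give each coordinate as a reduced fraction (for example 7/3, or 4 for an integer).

M = (4, 29/2)

1. M_x = 4  [2·M = A+B = (6, 12)+(2, 17)]
2. M_y = 29/2  [2·M = A+B = (6, 12)+(2, 17)]
   so M = (4, 29/2)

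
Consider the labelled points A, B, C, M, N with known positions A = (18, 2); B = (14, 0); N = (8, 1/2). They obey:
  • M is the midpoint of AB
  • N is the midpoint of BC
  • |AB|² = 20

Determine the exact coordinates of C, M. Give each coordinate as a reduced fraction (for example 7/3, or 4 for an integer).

C = (2, 1)
M = (16, 1)

1. M_x = 16  [2·M = A+B = (18, 2)+(14, 0)]
2. M_y = 1  [2·M = A+B = (18, 2)+(14, 0)]
   so M = (16, 1)
3. C_x = 2  [C = 2·N−B = 2·(8, 1/2)−(14, 0)]
4. C_y = 1  [C = 2·N−B = 2·(8, 1/2)−(14, 0)]
   so C = (2, 1)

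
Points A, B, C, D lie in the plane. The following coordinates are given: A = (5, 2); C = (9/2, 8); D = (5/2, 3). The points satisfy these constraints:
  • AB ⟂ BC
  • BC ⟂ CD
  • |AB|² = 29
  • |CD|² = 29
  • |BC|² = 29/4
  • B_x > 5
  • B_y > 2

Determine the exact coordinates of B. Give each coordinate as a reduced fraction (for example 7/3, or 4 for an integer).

B = (7, 7)

1. B_x = 7  [[BC ⟂ CD ⇒ 2x+5y-49=0] ∩ [|B−(5, 2)|²=29]]
2. B_y = 7  [[BC ⟂ CD ⇒ 2x+5y-49=0] ∩ [|B−(5, 2)|²=29]]
   so B = (7, 7)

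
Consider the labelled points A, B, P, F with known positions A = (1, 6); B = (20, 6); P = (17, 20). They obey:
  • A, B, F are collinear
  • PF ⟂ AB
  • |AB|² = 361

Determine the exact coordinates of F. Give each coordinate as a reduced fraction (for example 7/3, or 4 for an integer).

1. F_x = 17  [[A, B, F are collinear ⇒ 19y-114=0] ∩ [PF ⟂ AB ⇒ 19x-323=0]]
2. F_y = 6  [[A, B, F are collinear ⇒ 19y-114=0] ∩ [PF ⟂ AB ⇒ 19x-323=0]]
   so F = (17, 6)

F = (17, 6)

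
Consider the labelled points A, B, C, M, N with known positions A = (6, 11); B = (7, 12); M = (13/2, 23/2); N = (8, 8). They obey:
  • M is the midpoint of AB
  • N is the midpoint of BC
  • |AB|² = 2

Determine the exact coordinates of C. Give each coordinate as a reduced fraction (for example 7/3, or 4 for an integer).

C = (9, 4)

1. C_x = 9  [C = 2·N−B = 2·(8, 8)−(7, 12)]
2. C_y = 4  [C = 2·N−B = 2·(8, 8)−(7, 12)]
   so C = (9, 4)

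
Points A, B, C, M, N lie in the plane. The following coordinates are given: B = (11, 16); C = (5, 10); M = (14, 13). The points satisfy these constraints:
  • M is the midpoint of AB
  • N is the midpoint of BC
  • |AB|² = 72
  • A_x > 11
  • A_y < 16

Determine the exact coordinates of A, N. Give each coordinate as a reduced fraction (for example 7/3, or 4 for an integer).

A = (17, 10)
N = (8, 13)

1. A_x = 17  [A = 2·M−B = 2·(14, 13)−(11, 16)]
2. A_y = 10  [A = 2·M−B = 2·(14, 13)−(11, 16)]
   so A = (17, 10)
3. N_x = 8  [2·N = B+C = (11, 16)+(5, 10)]
4. N_y = 13  [2·N = B+C = (11, 16)+(5, 10)]
   so N = (8, 13)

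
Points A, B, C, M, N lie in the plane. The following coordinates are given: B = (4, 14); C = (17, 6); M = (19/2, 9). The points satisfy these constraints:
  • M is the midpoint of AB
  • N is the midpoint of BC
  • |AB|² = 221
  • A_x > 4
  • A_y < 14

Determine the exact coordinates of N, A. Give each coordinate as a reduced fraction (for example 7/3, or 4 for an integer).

1. A_x = 15  [A = 2·M−B = 2·(19/2, 9)−(4, 14)]
2. A_y = 4  [A = 2·M−B = 2·(19/2, 9)−(4, 14)]
   so A = (15, 4)
3. N_x = 21/2  [2·N = B+C = (4, 14)+(17, 6)]
4. N_y = 10  [2·N = B+C = (4, 14)+(17, 6)]
   so N = (21/2, 10)

N = (21/2, 10)
A = (15, 4)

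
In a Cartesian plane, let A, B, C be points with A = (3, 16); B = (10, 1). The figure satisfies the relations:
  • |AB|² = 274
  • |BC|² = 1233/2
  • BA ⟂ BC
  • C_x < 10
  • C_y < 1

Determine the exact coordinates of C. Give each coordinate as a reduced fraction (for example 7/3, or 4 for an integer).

C = (-25/2, -19/2)

1. C_x = -25/2  [[BA ⟂ BC ⇒ -7x+15y+55=0] ∩ [|C−(10, 1)|²=1233/2]]
2. C_y = -19/2  [[BA ⟂ BC ⇒ -7x+15y+55=0] ∩ [|C−(10, 1)|²=1233/2]]
   so C = (-25/2, -19/2)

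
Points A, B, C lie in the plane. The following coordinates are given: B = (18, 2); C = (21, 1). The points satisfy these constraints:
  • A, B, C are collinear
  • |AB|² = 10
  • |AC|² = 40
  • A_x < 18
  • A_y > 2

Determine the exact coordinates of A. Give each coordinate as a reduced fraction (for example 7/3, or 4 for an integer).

A = (15, 3)

1. A_x = 15  [[A, B, C are collinear ⇒ 1x+3y-24=0] ∩ [|A−(18, 2)|²=10]]
2. A_y = 3  [[A, B, C are collinear ⇒ 1x+3y-24=0] ∩ [|A−(18, 2)|²=10]]
   so A = (15, 3)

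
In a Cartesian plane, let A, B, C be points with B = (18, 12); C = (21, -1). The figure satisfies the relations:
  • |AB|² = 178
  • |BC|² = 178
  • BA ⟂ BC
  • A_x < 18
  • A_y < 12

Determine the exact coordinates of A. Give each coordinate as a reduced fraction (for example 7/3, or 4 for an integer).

1. A_x = 5  [[BA ⟂ BC ⇒ 3x-13y+102=0] ∩ [|A−(18, 12)|²=178]]
2. A_y = 9  [[BA ⟂ BC ⇒ 3x-13y+102=0] ∩ [|A−(18, 12)|²=178]]
   so A = (5, 9)

A = (5, 9)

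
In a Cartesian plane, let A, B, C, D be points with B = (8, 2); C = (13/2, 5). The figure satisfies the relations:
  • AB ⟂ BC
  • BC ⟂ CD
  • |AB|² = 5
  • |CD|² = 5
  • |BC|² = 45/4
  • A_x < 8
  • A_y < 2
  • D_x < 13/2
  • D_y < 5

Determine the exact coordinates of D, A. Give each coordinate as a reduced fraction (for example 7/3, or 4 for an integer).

D = (9/2, 4)
A = (6, 1)

1. D_x = 9/2  [[BC ⟂ CD ⇒ -3/2x+3y-21/4=0] ∩ [|D−(13/2, 5)|²=5]]
2. D_y = 4  [[BC ⟂ CD ⇒ -3/2x+3y-21/4=0] ∩ [|D−(13/2, 5)|²=5]]
   so D = (9/2, 4)
3. A_x = 6  [[AB ⟂ BC ⇒ 3/2x-3y-6=0] ∩ [|A−(8, 2)|²=5]]
4. A_y = 1  [[AB ⟂ BC ⇒ 3/2x-3y-6=0] ∩ [|A−(8, 2)|²=5]]
   so A = (6, 1)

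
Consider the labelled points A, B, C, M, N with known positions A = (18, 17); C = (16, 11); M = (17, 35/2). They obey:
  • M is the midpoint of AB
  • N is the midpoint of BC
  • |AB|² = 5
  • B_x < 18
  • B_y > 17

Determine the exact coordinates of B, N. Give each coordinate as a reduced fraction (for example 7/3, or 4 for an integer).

B = (16, 18)
N = (16, 29/2)

1. B_x = 16  [B = 2·M−A = 2·(17, 35/2)−(18, 17)]
2. B_y = 18  [B = 2·M−A = 2·(17, 35/2)−(18, 17)]
   so B = (16, 18)
3. N_x = 16  [2·N = B+C = (16, 18)+(16, 11)]
4. N_y = 29/2  [2·N = B+C = (16, 18)+(16, 11)]
   so N = (16, 29/2)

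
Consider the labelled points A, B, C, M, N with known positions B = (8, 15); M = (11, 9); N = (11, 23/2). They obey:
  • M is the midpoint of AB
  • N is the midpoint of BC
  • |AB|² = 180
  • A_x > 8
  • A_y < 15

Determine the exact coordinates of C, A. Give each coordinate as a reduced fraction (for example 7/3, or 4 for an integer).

C = (14, 8)
A = (14, 3)

1. A_x = 14  [A = 2·M−B = 2·(11, 9)−(8, 15)]
2. A_y = 3  [A = 2·M−B = 2·(11, 9)−(8, 15)]
   so A = (14, 3)
3. C_x = 14  [C = 2·N−B = 2·(11, 23/2)−(8, 15)]
4. C_y = 8  [C = 2·N−B = 2·(11, 23/2)−(8, 15)]
   so C = (14, 8)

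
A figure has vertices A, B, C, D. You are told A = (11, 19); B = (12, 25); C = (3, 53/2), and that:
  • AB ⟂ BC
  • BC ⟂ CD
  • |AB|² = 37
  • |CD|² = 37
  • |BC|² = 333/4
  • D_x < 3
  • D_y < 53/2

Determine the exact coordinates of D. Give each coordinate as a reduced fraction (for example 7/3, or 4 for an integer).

1. D_x = 2  [[BC ⟂ CD ⇒ -9x+3/2y-51/4=0] ∩ [|D−(3, 53/2)|²=37]]
2. D_y = 41/2  [[BC ⟂ CD ⇒ -9x+3/2y-51/4=0] ∩ [|D−(3, 53/2)|²=37]]
   so D = (2, 41/2)

D = (2, 41/2)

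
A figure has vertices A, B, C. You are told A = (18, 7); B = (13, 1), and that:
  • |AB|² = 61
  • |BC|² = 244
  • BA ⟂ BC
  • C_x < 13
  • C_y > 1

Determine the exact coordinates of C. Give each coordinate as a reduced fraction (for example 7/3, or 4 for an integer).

C = (1, 11)

1. C_x = 1  [[BA ⟂ BC ⇒ 5x+6y-71=0] ∩ [|C−(13, 1)|²=244]]
2. C_y = 11  [[BA ⟂ BC ⇒ 5x+6y-71=0] ∩ [|C−(13, 1)|²=244]]
   so C = (1, 11)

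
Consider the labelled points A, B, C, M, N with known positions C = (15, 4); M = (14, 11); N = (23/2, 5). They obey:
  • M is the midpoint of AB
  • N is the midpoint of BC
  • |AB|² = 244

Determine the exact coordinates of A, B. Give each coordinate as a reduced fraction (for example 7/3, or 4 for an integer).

1. B_x = 8  [B = 2·N−C = 2·(23/2, 5)−(15, 4)]
2. B_y = 6  [B = 2·N−C = 2·(23/2, 5)−(15, 4)]
   so B = (8, 6)
3. A_x = 20  [A = 2·M−B = 2·(14, 11)−(8, 6)]
4. A_y = 16  [A = 2·M−B = 2·(14, 11)−(8, 6)]
   so A = (20, 16)

A = (20, 16)
B = (8, 6)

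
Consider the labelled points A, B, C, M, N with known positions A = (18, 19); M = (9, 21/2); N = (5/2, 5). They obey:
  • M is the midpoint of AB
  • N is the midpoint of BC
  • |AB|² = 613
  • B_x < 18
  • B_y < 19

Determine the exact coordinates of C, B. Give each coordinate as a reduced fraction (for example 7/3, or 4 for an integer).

1. B_x = 0  [B = 2·M−A = 2·(9, 21/2)−(18, 19)]
2. B_y = 2  [B = 2·M−A = 2·(9, 21/2)−(18, 19)]
   so B = (0, 2)
3. C_x = 5  [C = 2·N−B = 2·(5/2, 5)−(0, 2)]
4. C_y = 8  [C = 2·N−B = 2·(5/2, 5)−(0, 2)]
   so C = (5, 8)

C = (5, 8)
B = (0, 2)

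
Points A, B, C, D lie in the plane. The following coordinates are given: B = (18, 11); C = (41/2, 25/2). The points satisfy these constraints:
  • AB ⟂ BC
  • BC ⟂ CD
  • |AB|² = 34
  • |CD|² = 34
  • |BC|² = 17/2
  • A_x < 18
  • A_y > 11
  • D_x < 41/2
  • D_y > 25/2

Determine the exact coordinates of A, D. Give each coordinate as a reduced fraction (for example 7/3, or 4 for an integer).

1. A_x = 15  [[AB ⟂ BC ⇒ -5/2x-3/2y+123/2=0] ∩ [|A−(18, 11)|²=34]]
2. A_y = 16  [[AB ⟂ BC ⇒ -5/2x-3/2y+123/2=0] ∩ [|A−(18, 11)|²=34]]
   so A = (15, 16)
3. D_x = 35/2  [[BC ⟂ CD ⇒ 5/2x+3/2y-70=0] ∩ [|D−(41/2, 25/2)|²=34]]
4. D_y = 35/2  [[BC ⟂ CD ⇒ 5/2x+3/2y-70=0] ∩ [|D−(41/2, 25/2)|²=34]]
   so D = (35/2, 35/2)

A = (15, 16)
D = (35/2, 35/2)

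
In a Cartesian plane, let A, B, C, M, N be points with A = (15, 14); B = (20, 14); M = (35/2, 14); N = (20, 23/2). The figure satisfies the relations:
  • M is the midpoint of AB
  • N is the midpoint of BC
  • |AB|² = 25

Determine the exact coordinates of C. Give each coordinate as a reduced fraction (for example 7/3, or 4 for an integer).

1. C_x = 20  [C = 2·N−B = 2·(20, 23/2)−(20, 14)]
2. C_y = 9  [C = 2·N−B = 2·(20, 23/2)−(20, 14)]
   so C = (20, 9)

C = (20, 9)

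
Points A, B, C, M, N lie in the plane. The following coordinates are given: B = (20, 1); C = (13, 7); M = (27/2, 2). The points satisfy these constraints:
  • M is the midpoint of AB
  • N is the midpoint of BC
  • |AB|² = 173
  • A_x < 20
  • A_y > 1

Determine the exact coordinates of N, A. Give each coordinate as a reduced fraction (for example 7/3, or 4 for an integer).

N = (33/2, 4)
A = (7, 3)

1. A_x = 7  [A = 2·M−B = 2·(27/2, 2)−(20, 1)]
2. A_y = 3  [A = 2·M−B = 2·(27/2, 2)−(20, 1)]
   so A = (7, 3)
3. N_x = 33/2  [2·N = B+C = (20, 1)+(13, 7)]
4. N_y = 4  [2·N = B+C = (20, 1)+(13, 7)]
   so N = (33/2, 4)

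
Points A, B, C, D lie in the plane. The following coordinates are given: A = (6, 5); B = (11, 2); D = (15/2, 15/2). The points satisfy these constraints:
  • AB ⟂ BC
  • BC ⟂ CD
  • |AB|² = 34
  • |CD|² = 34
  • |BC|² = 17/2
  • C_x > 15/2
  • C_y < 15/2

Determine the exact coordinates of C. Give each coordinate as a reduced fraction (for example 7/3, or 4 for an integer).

1. C_x = 25/2  [[AB ⟂ BC ⇒ 5x-3y-49=0] ∩ [|C−(15/2, 15/2)|²=34]]
2. C_y = 9/2  [[AB ⟂ BC ⇒ 5x-3y-49=0] ∩ [|C−(15/2, 15/2)|²=34]]
   so C = (25/2, 9/2)

C = (25/2, 9/2)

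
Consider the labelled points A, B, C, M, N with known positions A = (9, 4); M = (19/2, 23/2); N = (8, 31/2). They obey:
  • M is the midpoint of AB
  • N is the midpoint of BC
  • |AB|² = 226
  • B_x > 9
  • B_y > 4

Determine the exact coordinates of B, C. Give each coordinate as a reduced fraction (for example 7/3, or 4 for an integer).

1. B_x = 10  [B = 2·M−A = 2·(19/2, 23/2)−(9, 4)]
2. B_y = 19  [B = 2·M−A = 2·(19/2, 23/2)−(9, 4)]
   so B = (10, 19)
3. C_x = 6  [C = 2·N−B = 2·(8, 31/2)−(10, 19)]
4. C_y = 12  [C = 2·N−B = 2·(8, 31/2)−(10, 19)]
   so C = (6, 12)

B = (10, 19)
C = (6, 12)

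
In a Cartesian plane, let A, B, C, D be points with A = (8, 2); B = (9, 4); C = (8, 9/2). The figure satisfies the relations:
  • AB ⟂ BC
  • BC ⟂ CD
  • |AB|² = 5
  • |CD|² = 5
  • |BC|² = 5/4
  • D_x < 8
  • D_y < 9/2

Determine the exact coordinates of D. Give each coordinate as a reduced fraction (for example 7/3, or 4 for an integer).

D = (7, 5/2)

1. D_x = 7  [[BC ⟂ CD ⇒ -1x+1/2y+23/4=0] ∩ [|D−(8, 9/2)|²=5]]
2. D_y = 5/2  [[BC ⟂ CD ⇒ -1x+1/2y+23/4=0] ∩ [|D−(8, 9/2)|²=5]]
   so D = (7, 5/2)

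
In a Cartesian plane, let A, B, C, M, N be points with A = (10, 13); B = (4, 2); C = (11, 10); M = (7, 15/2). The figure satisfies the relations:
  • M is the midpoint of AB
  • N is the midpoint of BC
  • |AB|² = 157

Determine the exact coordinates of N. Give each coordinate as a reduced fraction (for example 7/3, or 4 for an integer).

1. N_x = 15/2  [2·N = B+C = (4, 2)+(11, 10)]
2. N_y = 6  [2·N = B+C = (4, 2)+(11, 10)]
   so N = (15/2, 6)

N = (15/2, 6)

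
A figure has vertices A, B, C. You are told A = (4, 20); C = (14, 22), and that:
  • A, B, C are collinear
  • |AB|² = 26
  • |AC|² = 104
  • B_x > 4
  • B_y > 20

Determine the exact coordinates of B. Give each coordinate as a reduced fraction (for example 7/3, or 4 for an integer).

1. B_x = 9  [[A, B, C are collinear ⇒ 2x-10y+192=0] ∩ [|B−(4, 20)|²=26]]
2. B_y = 21  [[A, B, C are collinear ⇒ 2x-10y+192=0] ∩ [|B−(4, 20)|²=26]]
   so B = (9, 21)

B = (9, 21)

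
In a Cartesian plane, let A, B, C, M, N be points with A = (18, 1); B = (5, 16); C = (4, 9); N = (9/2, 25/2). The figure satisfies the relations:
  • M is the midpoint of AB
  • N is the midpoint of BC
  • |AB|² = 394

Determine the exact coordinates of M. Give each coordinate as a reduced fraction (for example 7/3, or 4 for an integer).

M = (23/2, 17/2)

1. M_x = 23/2  [2·M = A+B = (18, 1)+(5, 16)]
2. M_y = 17/2  [2·M = A+B = (18, 1)+(5, 16)]
   so M = (23/2, 17/2)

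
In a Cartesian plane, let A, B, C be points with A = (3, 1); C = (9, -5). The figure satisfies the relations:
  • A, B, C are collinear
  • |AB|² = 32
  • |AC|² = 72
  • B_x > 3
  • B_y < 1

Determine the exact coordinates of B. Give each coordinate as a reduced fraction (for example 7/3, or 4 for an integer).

B = (7, -3)

1. B_x = 7  [[A, B, C are collinear ⇒ -6x-6y+24=0] ∩ [|B−(3, 1)|²=32]]
2. B_y = -3  [[A, B, C are collinear ⇒ -6x-6y+24=0] ∩ [|B−(3, 1)|²=32]]
   so B = (7, -3)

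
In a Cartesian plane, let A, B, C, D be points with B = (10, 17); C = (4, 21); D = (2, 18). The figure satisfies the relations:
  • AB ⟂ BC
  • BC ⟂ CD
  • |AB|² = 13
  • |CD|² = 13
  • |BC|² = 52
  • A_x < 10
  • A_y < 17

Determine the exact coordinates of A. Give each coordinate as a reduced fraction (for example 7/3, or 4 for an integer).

1. A_x = 8  [[AB ⟂ BC ⇒ 6x-4y+8=0] ∩ [|A−(10, 17)|²=13]]
2. A_y = 14  [[AB ⟂ BC ⇒ 6x-4y+8=0] ∩ [|A−(10, 17)|²=13]]
   so A = (8, 14)

A = (8, 14)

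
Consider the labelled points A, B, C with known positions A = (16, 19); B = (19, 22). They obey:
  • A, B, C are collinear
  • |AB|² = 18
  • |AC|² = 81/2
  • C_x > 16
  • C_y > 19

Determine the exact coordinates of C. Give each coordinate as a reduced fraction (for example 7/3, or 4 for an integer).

1. C_x = 41/2  [[A, B, C are collinear ⇒ -3x+3y-9=0] ∩ [|C−(16, 19)|²=81/2]]
2. C_y = 47/2  [[A, B, C are collinear ⇒ -3x+3y-9=0] ∩ [|C−(16, 19)|²=81/2]]
   so C = (41/2, 47/2)

C = (41/2, 47/2)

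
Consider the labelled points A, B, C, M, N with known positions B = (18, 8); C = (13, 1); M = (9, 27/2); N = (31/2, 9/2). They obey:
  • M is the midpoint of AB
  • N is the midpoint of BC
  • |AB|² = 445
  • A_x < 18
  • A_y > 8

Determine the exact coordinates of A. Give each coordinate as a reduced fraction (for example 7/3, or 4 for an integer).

1. A_x = 0  [A = 2·M−B = 2·(9, 27/2)−(18, 8)]
2. A_y = 19  [A = 2·M−B = 2·(9, 27/2)−(18, 8)]
   so A = (0, 19)

A = (0, 19)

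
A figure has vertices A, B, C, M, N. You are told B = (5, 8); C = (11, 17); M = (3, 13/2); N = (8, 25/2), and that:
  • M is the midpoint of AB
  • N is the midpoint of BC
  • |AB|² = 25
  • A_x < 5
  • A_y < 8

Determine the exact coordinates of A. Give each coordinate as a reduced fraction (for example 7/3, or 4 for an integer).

1. A_x = 1  [A = 2·M−B = 2·(3, 13/2)−(5, 8)]
2. A_y = 5  [A = 2·M−B = 2·(3, 13/2)−(5, 8)]
   so A = (1, 5)

A = (1, 5)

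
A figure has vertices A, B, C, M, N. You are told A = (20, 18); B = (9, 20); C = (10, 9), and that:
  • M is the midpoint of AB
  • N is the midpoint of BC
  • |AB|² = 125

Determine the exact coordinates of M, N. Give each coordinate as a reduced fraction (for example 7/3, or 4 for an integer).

1. M_x = 29/2  [2·M = A+B = (20, 18)+(9, 20)]
2. M_y = 19  [2·M = A+B = (20, 18)+(9, 20)]
   so M = (29/2, 19)
3. N_x = 19/2  [2·N = B+C = (9, 20)+(10, 9)]
4. N_y = 29/2  [2·N = B+C = (9, 20)+(10, 9)]
   so N = (19/2, 29/2)

M = (29/2, 19)
N = (19/2, 29/2)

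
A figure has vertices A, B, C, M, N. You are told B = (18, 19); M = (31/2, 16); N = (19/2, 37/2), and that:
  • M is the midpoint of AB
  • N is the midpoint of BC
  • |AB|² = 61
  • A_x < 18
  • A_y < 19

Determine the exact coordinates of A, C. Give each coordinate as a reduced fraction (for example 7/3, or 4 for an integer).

A = (13, 13)
C = (1, 18)

1. A_x = 13  [A = 2·M−B = 2·(31/2, 16)−(18, 19)]
2. A_y = 13  [A = 2·M−B = 2·(31/2, 16)−(18, 19)]
   so A = (13, 13)
3. C_x = 1  [C = 2·N−B = 2·(19/2, 37/2)−(18, 19)]
4. C_y = 18  [C = 2·N−B = 2·(19/2, 37/2)−(18, 19)]
   so C = (1, 18)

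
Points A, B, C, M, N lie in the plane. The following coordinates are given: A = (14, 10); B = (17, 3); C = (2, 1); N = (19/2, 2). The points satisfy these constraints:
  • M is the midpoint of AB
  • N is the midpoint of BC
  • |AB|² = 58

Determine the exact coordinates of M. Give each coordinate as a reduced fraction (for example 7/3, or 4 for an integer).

1. M_x = 31/2  [2·M = A+B = (14, 10)+(17, 3)]
2. M_y = 13/2  [2·M = A+B = (14, 10)+(17, 3)]
   so M = (31/2, 13/2)

M = (31/2, 13/2)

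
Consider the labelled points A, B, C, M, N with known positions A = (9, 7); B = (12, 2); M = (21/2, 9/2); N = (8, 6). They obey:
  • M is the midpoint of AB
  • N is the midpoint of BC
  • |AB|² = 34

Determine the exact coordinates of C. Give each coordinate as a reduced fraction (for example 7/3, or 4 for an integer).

C = (4, 10)

1. C_x = 4  [C = 2·N−B = 2·(8, 6)−(12, 2)]
2. C_y = 10  [C = 2·N−B = 2·(8, 6)−(12, 2)]
   so C = (4, 10)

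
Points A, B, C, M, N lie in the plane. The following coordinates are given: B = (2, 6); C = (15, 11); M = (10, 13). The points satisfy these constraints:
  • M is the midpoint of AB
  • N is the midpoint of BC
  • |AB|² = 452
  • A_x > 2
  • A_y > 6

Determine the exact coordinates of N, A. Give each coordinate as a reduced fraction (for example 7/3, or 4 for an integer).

1. A_x = 18  [A = 2·M−B = 2·(10, 13)−(2, 6)]
2. A_y = 20  [A = 2·M−B = 2·(10, 13)−(2, 6)]
   so A = (18, 20)
3. N_x = 17/2  [2·N = B+C = (2, 6)+(15, 11)]
4. N_y = 17/2  [2·N = B+C = (2, 6)+(15, 11)]
   so N = (17/2, 17/2)

N = (17/2, 17/2)
A = (18, 20)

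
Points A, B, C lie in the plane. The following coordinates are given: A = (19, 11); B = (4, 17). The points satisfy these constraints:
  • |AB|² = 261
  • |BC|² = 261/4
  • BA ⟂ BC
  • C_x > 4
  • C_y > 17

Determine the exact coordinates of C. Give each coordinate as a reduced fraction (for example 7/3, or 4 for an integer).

C = (7, 49/2)

1. C_x = 7  [[BA ⟂ BC ⇒ 15x-6y+42=0] ∩ [|C−(4, 17)|²=261/4]]
2. C_y = 49/2  [[BA ⟂ BC ⇒ 15x-6y+42=0] ∩ [|C−(4, 17)|²=261/4]]
   so C = (7, 49/2)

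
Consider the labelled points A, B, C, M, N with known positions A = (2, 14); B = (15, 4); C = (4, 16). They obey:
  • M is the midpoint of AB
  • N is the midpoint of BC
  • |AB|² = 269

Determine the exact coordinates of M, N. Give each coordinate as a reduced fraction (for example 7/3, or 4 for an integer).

M = (17/2, 9)
N = (19/2, 10)

1. M_x = 17/2  [2·M = A+B = (2, 14)+(15, 4)]
2. M_y = 9  [2·M = A+B = (2, 14)+(15, 4)]
   so M = (17/2, 9)
3. N_x = 19/2  [2·N = B+C = (15, 4)+(4, 16)]
4. N_y = 10  [2·N = B+C = (15, 4)+(4, 16)]
   so N = (19/2, 10)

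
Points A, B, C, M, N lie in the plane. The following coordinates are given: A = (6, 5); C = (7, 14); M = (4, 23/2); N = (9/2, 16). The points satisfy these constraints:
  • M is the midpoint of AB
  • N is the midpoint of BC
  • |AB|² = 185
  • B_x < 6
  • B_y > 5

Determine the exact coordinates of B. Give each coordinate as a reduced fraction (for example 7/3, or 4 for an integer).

1. B_x = 2  [B = 2·M−A = 2·(4, 23/2)−(6, 5)]
2. B_y = 18  [B = 2·M−A = 2·(4, 23/2)−(6, 5)]
   so B = (2, 18)

B = (2, 18)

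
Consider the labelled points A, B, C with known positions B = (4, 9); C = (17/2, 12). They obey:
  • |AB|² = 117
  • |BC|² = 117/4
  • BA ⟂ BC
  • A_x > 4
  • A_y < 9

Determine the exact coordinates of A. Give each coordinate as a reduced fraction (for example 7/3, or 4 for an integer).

1. A_x = 10  [[BA ⟂ BC ⇒ 9/2x+3y-45=0] ∩ [|A−(4, 9)|²=117]]
2. A_y = 0  [[BA ⟂ BC ⇒ 9/2x+3y-45=0] ∩ [|A−(4, 9)|²=117]]
   so A = (10, 0)

A = (10, 0)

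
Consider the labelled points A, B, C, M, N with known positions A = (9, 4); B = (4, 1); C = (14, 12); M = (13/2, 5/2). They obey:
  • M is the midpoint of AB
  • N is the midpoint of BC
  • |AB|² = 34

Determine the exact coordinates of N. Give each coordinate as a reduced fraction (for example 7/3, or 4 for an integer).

1. N_x = 9  [2·N = B+C = (4, 1)+(14, 12)]
2. N_y = 13/2  [2·N = B+C = (4, 1)+(14, 12)]
   so N = (9, 13/2)

N = (9, 13/2)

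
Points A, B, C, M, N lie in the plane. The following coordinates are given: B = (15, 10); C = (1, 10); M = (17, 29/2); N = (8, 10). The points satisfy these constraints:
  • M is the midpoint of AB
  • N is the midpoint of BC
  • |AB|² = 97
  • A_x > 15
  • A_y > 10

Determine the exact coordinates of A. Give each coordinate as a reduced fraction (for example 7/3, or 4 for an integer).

1. A_x = 19  [A = 2·M−B = 2·(17, 29/2)−(15, 10)]
2. A_y = 19  [A = 2·M−B = 2·(17, 29/2)−(15, 10)]
   so A = (19, 19)

A = (19, 19)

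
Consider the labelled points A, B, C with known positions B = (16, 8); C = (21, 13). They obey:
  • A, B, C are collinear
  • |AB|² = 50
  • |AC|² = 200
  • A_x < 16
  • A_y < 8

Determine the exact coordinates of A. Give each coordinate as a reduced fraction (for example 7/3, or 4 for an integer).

1. A_x = 11  [[A, B, C are collinear ⇒ -5x+5y+40=0] ∩ [|A−(16, 8)|²=50]]
2. A_y = 3  [[A, B, C are collinear ⇒ -5x+5y+40=0] ∩ [|A−(16, 8)|²=50]]
   so A = (11, 3)

A = (11, 3)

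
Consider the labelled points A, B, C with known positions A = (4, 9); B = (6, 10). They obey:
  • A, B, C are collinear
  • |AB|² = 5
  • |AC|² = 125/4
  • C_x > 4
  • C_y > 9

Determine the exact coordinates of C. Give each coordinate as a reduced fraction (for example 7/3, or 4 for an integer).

C = (9, 23/2)

1. C_x = 9  [[A, B, C are collinear ⇒ -1x+2y-14=0] ∩ [|C−(4, 9)|²=125/4]]
2. C_y = 23/2  [[A, B, C are collinear ⇒ -1x+2y-14=0] ∩ [|C−(4, 9)|²=125/4]]
   so C = (9, 23/2)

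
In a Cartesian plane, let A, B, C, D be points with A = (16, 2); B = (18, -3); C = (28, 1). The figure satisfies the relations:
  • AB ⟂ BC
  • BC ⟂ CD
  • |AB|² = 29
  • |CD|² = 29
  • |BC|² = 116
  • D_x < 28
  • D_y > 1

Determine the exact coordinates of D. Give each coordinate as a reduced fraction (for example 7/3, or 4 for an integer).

D = (26, 6)

1. D_x = 26  [[BC ⟂ CD ⇒ 10x+4y-284=0] ∩ [|D−(28, 1)|²=29]]
2. D_y = 6  [[BC ⟂ CD ⇒ 10x+4y-284=0] ∩ [|D−(28, 1)|²=29]]
   so D = (26, 6)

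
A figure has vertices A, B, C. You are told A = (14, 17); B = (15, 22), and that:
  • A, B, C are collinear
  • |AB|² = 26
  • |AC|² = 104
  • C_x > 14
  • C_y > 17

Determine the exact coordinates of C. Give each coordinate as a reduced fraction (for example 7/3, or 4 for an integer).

1. C_x = 16  [[A, B, C are collinear ⇒ -5x+1y+53=0] ∩ [|C−(14, 17)|²=104]]
2. C_y = 27  [[A, B, C are collinear ⇒ -5x+1y+53=0] ∩ [|C−(14, 17)|²=104]]
   so C = (16, 27)

C = (16, 27)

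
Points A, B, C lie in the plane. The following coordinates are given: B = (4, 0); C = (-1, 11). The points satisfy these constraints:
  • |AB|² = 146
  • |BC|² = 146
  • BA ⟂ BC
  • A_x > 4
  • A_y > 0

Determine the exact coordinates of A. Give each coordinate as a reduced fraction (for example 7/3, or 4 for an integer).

A = (15, 5)

1. A_x = 15  [[BA ⟂ BC ⇒ -5x+11y+20=0] ∩ [|A−(4, 0)|²=146]]
2. A_y = 5  [[BA ⟂ BC ⇒ -5x+11y+20=0] ∩ [|A−(4, 0)|²=146]]
   so A = (15, 5)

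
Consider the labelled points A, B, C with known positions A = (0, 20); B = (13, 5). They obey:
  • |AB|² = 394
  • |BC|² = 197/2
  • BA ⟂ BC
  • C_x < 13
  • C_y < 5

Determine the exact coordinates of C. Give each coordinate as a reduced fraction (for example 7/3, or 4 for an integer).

1. C_x = 11/2  [[BA ⟂ BC ⇒ -13x+15y+94=0] ∩ [|C−(13, 5)|²=197/2]]
2. C_y = -3/2  [[BA ⟂ BC ⇒ -13x+15y+94=0] ∩ [|C−(13, 5)|²=197/2]]
   so C = (11/2, -3/2)

C = (11/2, -3/2)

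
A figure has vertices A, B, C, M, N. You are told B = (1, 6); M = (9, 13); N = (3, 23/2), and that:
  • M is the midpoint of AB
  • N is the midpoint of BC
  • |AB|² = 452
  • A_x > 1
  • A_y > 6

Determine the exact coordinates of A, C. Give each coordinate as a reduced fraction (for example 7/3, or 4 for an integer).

A = (17, 20)
C = (5, 17)

1. A_x = 17  [A = 2·M−B = 2·(9, 13)−(1, 6)]
2. A_y = 20  [A = 2·M−B = 2·(9, 13)−(1, 6)]
   so A = (17, 20)
3. C_x = 5  [C = 2·N−B = 2·(3, 23/2)−(1, 6)]
4. C_y = 17  [C = 2·N−B = 2·(3, 23/2)−(1, 6)]
   so C = (5, 17)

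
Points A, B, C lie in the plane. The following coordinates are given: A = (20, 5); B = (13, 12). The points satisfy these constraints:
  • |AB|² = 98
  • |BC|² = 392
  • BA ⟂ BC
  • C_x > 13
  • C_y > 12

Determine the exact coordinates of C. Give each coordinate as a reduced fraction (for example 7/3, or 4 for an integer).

1. C_x = 27  [[BA ⟂ BC ⇒ 7x-7y-7=0] ∩ [|C−(13, 12)|²=392]]
2. C_y = 26  [[BA ⟂ BC ⇒ 7x-7y-7=0] ∩ [|C−(13, 12)|²=392]]
   so C = (27, 26)

C = (27, 26)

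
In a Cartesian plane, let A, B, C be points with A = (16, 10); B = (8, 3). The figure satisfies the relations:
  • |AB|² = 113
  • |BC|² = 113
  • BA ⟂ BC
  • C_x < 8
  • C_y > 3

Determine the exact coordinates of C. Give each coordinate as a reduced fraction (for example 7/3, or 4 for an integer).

C = (1, 11)

1. C_x = 1  [[BA ⟂ BC ⇒ 8x+7y-85=0] ∩ [|C−(8, 3)|²=113]]
2. C_y = 11  [[BA ⟂ BC ⇒ 8x+7y-85=0] ∩ [|C−(8, 3)|²=113]]
   so C = (1, 11)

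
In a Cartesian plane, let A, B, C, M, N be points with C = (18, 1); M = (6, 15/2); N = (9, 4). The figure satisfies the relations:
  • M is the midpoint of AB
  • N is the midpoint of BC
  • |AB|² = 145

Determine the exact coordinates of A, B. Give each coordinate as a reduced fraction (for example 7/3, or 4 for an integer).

1. B_x = 0  [B = 2·N−C = 2·(9, 4)−(18, 1)]
2. B_y = 7  [B = 2·N−C = 2·(9, 4)−(18, 1)]
   so B = (0, 7)
3. A_x = 12  [A = 2·M−B = 2·(6, 15/2)−(0, 7)]
4. A_y = 8  [A = 2·M−B = 2·(6, 15/2)−(0, 7)]
   so A = (12, 8)

A = (12, 8)
B = (0, 7)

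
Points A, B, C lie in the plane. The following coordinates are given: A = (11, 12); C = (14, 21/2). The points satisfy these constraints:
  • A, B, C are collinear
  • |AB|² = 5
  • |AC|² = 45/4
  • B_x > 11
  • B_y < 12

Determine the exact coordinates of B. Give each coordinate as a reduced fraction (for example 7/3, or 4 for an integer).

1. B_x = 13  [[A, B, C are collinear ⇒ -3/2x-3y+105/2=0] ∩ [|B−(11, 12)|²=5]]
2. B_y = 11  [[A, B, C are collinear ⇒ -3/2x-3y+105/2=0] ∩ [|B−(11, 12)|²=5]]
   so B = (13, 11)

B = (13, 11)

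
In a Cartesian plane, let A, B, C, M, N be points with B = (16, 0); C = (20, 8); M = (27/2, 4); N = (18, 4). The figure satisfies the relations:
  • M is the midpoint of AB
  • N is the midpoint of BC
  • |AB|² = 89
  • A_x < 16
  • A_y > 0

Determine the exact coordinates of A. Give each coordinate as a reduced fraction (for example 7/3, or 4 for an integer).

A = (11, 8)

1. A_x = 11  [A = 2·M−B = 2·(27/2, 4)−(16, 0)]
2. A_y = 8  [A = 2·M−B = 2·(27/2, 4)−(16, 0)]
   so A = (11, 8)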